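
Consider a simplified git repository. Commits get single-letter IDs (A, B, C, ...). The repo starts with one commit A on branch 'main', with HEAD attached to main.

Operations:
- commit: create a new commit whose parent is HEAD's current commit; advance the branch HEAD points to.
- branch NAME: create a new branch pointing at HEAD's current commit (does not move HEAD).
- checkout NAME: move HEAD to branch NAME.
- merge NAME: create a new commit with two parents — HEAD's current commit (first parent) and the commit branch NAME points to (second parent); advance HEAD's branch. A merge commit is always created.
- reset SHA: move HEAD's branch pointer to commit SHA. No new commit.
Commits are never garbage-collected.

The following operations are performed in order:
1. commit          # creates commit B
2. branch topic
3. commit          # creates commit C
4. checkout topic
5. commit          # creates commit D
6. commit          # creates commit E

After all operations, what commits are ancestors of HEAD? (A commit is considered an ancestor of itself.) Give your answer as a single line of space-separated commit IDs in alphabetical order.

After op 1 (commit): HEAD=main@B [main=B]
After op 2 (branch): HEAD=main@B [main=B topic=B]
After op 3 (commit): HEAD=main@C [main=C topic=B]
After op 4 (checkout): HEAD=topic@B [main=C topic=B]
After op 5 (commit): HEAD=topic@D [main=C topic=D]
After op 6 (commit): HEAD=topic@E [main=C topic=E]

Answer: A B D E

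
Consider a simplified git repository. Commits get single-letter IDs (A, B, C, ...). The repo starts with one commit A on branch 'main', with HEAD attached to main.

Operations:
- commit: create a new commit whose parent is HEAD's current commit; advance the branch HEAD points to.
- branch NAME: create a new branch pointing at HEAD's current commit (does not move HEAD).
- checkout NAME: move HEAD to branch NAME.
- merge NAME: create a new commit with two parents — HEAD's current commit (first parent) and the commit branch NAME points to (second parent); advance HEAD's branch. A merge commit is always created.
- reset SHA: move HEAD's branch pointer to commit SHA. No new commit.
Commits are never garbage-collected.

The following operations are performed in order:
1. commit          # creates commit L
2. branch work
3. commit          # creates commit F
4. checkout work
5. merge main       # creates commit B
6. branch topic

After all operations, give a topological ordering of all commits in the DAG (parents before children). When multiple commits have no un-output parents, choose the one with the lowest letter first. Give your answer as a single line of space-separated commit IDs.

After op 1 (commit): HEAD=main@L [main=L]
After op 2 (branch): HEAD=main@L [main=L work=L]
After op 3 (commit): HEAD=main@F [main=F work=L]
After op 4 (checkout): HEAD=work@L [main=F work=L]
After op 5 (merge): HEAD=work@B [main=F work=B]
After op 6 (branch): HEAD=work@B [main=F topic=B work=B]
commit A: parents=[]
commit B: parents=['L', 'F']
commit F: parents=['L']
commit L: parents=['A']

Answer: A L F B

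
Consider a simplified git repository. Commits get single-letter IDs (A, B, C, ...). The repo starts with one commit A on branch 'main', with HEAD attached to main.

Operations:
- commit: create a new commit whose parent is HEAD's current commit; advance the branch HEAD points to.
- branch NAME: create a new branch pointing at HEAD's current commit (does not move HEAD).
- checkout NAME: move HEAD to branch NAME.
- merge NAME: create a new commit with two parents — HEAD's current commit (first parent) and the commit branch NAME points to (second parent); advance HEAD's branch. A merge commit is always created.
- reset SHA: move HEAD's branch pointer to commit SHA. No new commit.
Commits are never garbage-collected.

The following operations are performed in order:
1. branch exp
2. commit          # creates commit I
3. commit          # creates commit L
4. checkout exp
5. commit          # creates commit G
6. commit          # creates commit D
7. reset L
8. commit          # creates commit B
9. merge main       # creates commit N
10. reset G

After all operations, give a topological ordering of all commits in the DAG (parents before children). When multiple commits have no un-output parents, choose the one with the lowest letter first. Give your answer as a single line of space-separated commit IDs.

Answer: A G D I L B N

Derivation:
After op 1 (branch): HEAD=main@A [exp=A main=A]
After op 2 (commit): HEAD=main@I [exp=A main=I]
After op 3 (commit): HEAD=main@L [exp=A main=L]
After op 4 (checkout): HEAD=exp@A [exp=A main=L]
After op 5 (commit): HEAD=exp@G [exp=G main=L]
After op 6 (commit): HEAD=exp@D [exp=D main=L]
After op 7 (reset): HEAD=exp@L [exp=L main=L]
After op 8 (commit): HEAD=exp@B [exp=B main=L]
After op 9 (merge): HEAD=exp@N [exp=N main=L]
After op 10 (reset): HEAD=exp@G [exp=G main=L]
commit A: parents=[]
commit B: parents=['L']
commit D: parents=['G']
commit G: parents=['A']
commit I: parents=['A']
commit L: parents=['I']
commit N: parents=['B', 'L']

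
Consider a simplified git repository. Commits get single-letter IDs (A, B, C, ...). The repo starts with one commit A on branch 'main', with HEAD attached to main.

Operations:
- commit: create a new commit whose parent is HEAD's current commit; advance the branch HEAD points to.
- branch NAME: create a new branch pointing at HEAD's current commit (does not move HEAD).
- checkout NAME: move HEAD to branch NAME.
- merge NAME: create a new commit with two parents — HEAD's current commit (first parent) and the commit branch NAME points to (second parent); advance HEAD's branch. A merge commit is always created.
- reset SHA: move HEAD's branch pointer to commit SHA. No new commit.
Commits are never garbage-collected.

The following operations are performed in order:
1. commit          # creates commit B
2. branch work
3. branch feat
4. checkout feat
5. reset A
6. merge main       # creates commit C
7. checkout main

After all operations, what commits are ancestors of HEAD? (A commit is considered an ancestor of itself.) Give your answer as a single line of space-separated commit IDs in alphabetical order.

After op 1 (commit): HEAD=main@B [main=B]
After op 2 (branch): HEAD=main@B [main=B work=B]
After op 3 (branch): HEAD=main@B [feat=B main=B work=B]
After op 4 (checkout): HEAD=feat@B [feat=B main=B work=B]
After op 5 (reset): HEAD=feat@A [feat=A main=B work=B]
After op 6 (merge): HEAD=feat@C [feat=C main=B work=B]
After op 7 (checkout): HEAD=main@B [feat=C main=B work=B]

Answer: A B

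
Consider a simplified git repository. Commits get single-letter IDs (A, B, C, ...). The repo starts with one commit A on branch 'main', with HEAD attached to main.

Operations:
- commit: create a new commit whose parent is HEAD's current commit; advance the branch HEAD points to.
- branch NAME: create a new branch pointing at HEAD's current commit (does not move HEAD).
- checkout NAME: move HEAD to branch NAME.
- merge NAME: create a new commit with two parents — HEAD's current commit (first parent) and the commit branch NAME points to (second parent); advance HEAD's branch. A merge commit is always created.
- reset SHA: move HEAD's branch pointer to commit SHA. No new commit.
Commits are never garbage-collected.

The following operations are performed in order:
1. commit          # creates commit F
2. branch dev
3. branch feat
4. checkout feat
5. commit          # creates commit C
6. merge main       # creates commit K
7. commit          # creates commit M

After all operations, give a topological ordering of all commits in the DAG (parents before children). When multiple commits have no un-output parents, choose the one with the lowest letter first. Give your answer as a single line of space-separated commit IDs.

After op 1 (commit): HEAD=main@F [main=F]
After op 2 (branch): HEAD=main@F [dev=F main=F]
After op 3 (branch): HEAD=main@F [dev=F feat=F main=F]
After op 4 (checkout): HEAD=feat@F [dev=F feat=F main=F]
After op 5 (commit): HEAD=feat@C [dev=F feat=C main=F]
After op 6 (merge): HEAD=feat@K [dev=F feat=K main=F]
After op 7 (commit): HEAD=feat@M [dev=F feat=M main=F]
commit A: parents=[]
commit C: parents=['F']
commit F: parents=['A']
commit K: parents=['C', 'F']
commit M: parents=['K']

Answer: A F C K M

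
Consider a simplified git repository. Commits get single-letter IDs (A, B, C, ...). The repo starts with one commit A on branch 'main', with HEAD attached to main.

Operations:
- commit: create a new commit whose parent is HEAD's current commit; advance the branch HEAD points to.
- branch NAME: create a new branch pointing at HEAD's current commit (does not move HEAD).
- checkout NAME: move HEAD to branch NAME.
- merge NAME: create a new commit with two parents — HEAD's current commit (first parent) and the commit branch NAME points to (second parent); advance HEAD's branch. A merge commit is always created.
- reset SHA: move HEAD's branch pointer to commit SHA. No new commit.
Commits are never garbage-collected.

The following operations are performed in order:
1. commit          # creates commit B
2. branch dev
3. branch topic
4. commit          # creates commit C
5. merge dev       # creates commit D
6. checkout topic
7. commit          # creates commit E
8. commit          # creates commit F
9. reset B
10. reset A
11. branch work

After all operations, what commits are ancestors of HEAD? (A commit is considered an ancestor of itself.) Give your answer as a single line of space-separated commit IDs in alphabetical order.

After op 1 (commit): HEAD=main@B [main=B]
After op 2 (branch): HEAD=main@B [dev=B main=B]
After op 3 (branch): HEAD=main@B [dev=B main=B topic=B]
After op 4 (commit): HEAD=main@C [dev=B main=C topic=B]
After op 5 (merge): HEAD=main@D [dev=B main=D topic=B]
After op 6 (checkout): HEAD=topic@B [dev=B main=D topic=B]
After op 7 (commit): HEAD=topic@E [dev=B main=D topic=E]
After op 8 (commit): HEAD=topic@F [dev=B main=D topic=F]
After op 9 (reset): HEAD=topic@B [dev=B main=D topic=B]
After op 10 (reset): HEAD=topic@A [dev=B main=D topic=A]
After op 11 (branch): HEAD=topic@A [dev=B main=D topic=A work=A]

Answer: A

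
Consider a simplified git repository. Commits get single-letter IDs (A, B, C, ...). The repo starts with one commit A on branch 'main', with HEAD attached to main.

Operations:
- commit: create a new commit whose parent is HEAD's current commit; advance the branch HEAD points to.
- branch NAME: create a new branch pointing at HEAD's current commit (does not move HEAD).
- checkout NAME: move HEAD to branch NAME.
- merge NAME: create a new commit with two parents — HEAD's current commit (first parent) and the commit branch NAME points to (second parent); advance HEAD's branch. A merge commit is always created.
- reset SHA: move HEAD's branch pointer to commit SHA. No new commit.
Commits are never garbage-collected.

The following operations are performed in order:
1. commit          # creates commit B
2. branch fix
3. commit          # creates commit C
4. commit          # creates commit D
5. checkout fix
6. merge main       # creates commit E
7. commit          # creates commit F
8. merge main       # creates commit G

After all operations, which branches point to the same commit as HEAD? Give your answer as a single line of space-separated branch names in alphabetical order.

Answer: fix

Derivation:
After op 1 (commit): HEAD=main@B [main=B]
After op 2 (branch): HEAD=main@B [fix=B main=B]
After op 3 (commit): HEAD=main@C [fix=B main=C]
After op 4 (commit): HEAD=main@D [fix=B main=D]
After op 5 (checkout): HEAD=fix@B [fix=B main=D]
After op 6 (merge): HEAD=fix@E [fix=E main=D]
After op 7 (commit): HEAD=fix@F [fix=F main=D]
After op 8 (merge): HEAD=fix@G [fix=G main=D]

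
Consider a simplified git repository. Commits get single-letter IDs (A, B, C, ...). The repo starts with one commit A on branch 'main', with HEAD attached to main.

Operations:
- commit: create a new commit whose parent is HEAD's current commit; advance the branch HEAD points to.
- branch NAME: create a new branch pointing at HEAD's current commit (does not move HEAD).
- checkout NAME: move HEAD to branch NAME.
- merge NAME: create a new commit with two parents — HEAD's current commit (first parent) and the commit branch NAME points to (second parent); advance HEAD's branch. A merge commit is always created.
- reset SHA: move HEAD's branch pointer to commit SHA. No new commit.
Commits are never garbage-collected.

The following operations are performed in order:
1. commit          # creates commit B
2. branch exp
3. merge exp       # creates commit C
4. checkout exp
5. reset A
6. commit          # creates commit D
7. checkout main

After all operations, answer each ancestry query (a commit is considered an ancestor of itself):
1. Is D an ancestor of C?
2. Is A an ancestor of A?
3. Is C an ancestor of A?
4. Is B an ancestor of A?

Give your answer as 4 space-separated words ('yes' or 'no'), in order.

After op 1 (commit): HEAD=main@B [main=B]
After op 2 (branch): HEAD=main@B [exp=B main=B]
After op 3 (merge): HEAD=main@C [exp=B main=C]
After op 4 (checkout): HEAD=exp@B [exp=B main=C]
After op 5 (reset): HEAD=exp@A [exp=A main=C]
After op 6 (commit): HEAD=exp@D [exp=D main=C]
After op 7 (checkout): HEAD=main@C [exp=D main=C]
ancestors(C) = {A,B,C}; D in? no
ancestors(A) = {A}; A in? yes
ancestors(A) = {A}; C in? no
ancestors(A) = {A}; B in? no

Answer: no yes no no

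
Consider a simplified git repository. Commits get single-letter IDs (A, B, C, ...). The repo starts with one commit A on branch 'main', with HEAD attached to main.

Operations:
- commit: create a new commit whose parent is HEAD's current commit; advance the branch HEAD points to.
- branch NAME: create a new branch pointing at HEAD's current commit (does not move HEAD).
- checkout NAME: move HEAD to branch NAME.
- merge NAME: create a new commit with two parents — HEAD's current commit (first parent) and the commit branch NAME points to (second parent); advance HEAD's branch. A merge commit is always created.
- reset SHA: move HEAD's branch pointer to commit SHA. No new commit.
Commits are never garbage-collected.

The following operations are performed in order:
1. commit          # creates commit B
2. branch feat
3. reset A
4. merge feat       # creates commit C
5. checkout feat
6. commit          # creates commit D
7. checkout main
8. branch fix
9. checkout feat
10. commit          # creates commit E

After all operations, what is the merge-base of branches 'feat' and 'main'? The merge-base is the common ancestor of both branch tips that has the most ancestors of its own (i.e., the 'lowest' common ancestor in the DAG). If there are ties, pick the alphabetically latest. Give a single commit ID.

After op 1 (commit): HEAD=main@B [main=B]
After op 2 (branch): HEAD=main@B [feat=B main=B]
After op 3 (reset): HEAD=main@A [feat=B main=A]
After op 4 (merge): HEAD=main@C [feat=B main=C]
After op 5 (checkout): HEAD=feat@B [feat=B main=C]
After op 6 (commit): HEAD=feat@D [feat=D main=C]
After op 7 (checkout): HEAD=main@C [feat=D main=C]
After op 8 (branch): HEAD=main@C [feat=D fix=C main=C]
After op 9 (checkout): HEAD=feat@D [feat=D fix=C main=C]
After op 10 (commit): HEAD=feat@E [feat=E fix=C main=C]
ancestors(feat=E): ['A', 'B', 'D', 'E']
ancestors(main=C): ['A', 'B', 'C']
common: ['A', 'B']

Answer: B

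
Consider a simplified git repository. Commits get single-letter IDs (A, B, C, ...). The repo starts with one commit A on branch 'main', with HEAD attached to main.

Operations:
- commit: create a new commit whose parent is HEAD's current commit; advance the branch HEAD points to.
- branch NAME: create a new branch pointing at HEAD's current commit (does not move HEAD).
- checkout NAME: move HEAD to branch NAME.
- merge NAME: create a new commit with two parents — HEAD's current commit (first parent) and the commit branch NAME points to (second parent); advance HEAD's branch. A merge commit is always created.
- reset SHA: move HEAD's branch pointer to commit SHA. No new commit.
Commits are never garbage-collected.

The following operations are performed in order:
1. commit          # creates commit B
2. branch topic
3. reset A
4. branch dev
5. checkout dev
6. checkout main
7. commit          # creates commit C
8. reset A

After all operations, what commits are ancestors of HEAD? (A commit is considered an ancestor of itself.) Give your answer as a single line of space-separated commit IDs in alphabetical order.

Answer: A

Derivation:
After op 1 (commit): HEAD=main@B [main=B]
After op 2 (branch): HEAD=main@B [main=B topic=B]
After op 3 (reset): HEAD=main@A [main=A topic=B]
After op 4 (branch): HEAD=main@A [dev=A main=A topic=B]
After op 5 (checkout): HEAD=dev@A [dev=A main=A topic=B]
After op 6 (checkout): HEAD=main@A [dev=A main=A topic=B]
After op 7 (commit): HEAD=main@C [dev=A main=C topic=B]
After op 8 (reset): HEAD=main@A [dev=A main=A topic=B]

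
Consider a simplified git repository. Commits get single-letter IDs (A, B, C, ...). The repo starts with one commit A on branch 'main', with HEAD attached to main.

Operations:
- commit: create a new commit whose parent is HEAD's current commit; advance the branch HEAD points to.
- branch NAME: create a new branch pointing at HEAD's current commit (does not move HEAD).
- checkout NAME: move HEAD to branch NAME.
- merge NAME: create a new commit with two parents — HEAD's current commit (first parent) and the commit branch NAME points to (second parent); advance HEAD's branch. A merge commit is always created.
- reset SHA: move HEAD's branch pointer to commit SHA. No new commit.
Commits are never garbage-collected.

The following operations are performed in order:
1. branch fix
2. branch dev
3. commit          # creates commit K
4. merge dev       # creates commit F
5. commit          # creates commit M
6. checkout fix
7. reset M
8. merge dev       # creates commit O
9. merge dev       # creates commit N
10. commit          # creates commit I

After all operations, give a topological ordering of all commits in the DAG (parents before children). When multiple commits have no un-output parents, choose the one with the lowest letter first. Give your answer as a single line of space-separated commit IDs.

After op 1 (branch): HEAD=main@A [fix=A main=A]
After op 2 (branch): HEAD=main@A [dev=A fix=A main=A]
After op 3 (commit): HEAD=main@K [dev=A fix=A main=K]
After op 4 (merge): HEAD=main@F [dev=A fix=A main=F]
After op 5 (commit): HEAD=main@M [dev=A fix=A main=M]
After op 6 (checkout): HEAD=fix@A [dev=A fix=A main=M]
After op 7 (reset): HEAD=fix@M [dev=A fix=M main=M]
After op 8 (merge): HEAD=fix@O [dev=A fix=O main=M]
After op 9 (merge): HEAD=fix@N [dev=A fix=N main=M]
After op 10 (commit): HEAD=fix@I [dev=A fix=I main=M]
commit A: parents=[]
commit F: parents=['K', 'A']
commit I: parents=['N']
commit K: parents=['A']
commit M: parents=['F']
commit N: parents=['O', 'A']
commit O: parents=['M', 'A']

Answer: A K F M O N I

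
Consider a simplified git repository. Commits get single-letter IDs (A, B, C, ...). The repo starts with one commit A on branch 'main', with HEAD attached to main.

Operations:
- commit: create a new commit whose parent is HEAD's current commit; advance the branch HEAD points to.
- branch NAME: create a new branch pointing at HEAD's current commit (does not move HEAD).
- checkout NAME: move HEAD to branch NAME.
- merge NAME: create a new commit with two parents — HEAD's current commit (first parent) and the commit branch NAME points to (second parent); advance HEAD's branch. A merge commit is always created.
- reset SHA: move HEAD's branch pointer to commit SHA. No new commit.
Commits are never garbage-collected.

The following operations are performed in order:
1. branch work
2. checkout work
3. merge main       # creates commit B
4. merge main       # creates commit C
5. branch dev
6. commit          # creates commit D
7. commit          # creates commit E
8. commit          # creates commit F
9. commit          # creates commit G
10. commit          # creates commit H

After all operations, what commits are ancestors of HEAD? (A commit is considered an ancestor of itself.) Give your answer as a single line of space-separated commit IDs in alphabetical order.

Answer: A B C D E F G H

Derivation:
After op 1 (branch): HEAD=main@A [main=A work=A]
After op 2 (checkout): HEAD=work@A [main=A work=A]
After op 3 (merge): HEAD=work@B [main=A work=B]
After op 4 (merge): HEAD=work@C [main=A work=C]
After op 5 (branch): HEAD=work@C [dev=C main=A work=C]
After op 6 (commit): HEAD=work@D [dev=C main=A work=D]
After op 7 (commit): HEAD=work@E [dev=C main=A work=E]
After op 8 (commit): HEAD=work@F [dev=C main=A work=F]
After op 9 (commit): HEAD=work@G [dev=C main=A work=G]
After op 10 (commit): HEAD=work@H [dev=C main=A work=H]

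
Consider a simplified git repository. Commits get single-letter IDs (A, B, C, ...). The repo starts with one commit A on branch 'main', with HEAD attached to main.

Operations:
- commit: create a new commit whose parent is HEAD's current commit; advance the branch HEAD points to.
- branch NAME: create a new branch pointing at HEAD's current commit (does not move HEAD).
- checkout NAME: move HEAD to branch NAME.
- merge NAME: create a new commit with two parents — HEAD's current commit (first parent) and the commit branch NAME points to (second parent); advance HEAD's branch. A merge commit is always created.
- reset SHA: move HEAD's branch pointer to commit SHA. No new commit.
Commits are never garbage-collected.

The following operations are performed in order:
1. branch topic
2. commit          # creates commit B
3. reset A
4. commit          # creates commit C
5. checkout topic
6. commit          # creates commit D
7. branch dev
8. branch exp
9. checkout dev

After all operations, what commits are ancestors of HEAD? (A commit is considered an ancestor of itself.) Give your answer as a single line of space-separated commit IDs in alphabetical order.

After op 1 (branch): HEAD=main@A [main=A topic=A]
After op 2 (commit): HEAD=main@B [main=B topic=A]
After op 3 (reset): HEAD=main@A [main=A topic=A]
After op 4 (commit): HEAD=main@C [main=C topic=A]
After op 5 (checkout): HEAD=topic@A [main=C topic=A]
After op 6 (commit): HEAD=topic@D [main=C topic=D]
After op 7 (branch): HEAD=topic@D [dev=D main=C topic=D]
After op 8 (branch): HEAD=topic@D [dev=D exp=D main=C topic=D]
After op 9 (checkout): HEAD=dev@D [dev=D exp=D main=C topic=D]

Answer: A D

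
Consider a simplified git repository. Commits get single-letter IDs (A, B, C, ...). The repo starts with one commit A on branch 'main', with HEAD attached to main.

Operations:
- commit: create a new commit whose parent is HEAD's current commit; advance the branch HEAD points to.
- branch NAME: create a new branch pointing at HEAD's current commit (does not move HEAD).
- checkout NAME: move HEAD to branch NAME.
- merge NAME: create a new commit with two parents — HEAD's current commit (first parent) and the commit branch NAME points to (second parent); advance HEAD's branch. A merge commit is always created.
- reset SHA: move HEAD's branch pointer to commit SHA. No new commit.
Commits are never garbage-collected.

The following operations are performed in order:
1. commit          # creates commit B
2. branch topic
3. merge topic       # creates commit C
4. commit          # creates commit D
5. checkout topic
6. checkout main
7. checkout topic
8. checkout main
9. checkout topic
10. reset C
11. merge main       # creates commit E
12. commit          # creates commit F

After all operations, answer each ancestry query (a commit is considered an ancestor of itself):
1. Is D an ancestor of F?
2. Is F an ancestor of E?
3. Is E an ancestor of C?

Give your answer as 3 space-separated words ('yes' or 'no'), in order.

After op 1 (commit): HEAD=main@B [main=B]
After op 2 (branch): HEAD=main@B [main=B topic=B]
After op 3 (merge): HEAD=main@C [main=C topic=B]
After op 4 (commit): HEAD=main@D [main=D topic=B]
After op 5 (checkout): HEAD=topic@B [main=D topic=B]
After op 6 (checkout): HEAD=main@D [main=D topic=B]
After op 7 (checkout): HEAD=topic@B [main=D topic=B]
After op 8 (checkout): HEAD=main@D [main=D topic=B]
After op 9 (checkout): HEAD=topic@B [main=D topic=B]
After op 10 (reset): HEAD=topic@C [main=D topic=C]
After op 11 (merge): HEAD=topic@E [main=D topic=E]
After op 12 (commit): HEAD=topic@F [main=D topic=F]
ancestors(F) = {A,B,C,D,E,F}; D in? yes
ancestors(E) = {A,B,C,D,E}; F in? no
ancestors(C) = {A,B,C}; E in? no

Answer: yes no no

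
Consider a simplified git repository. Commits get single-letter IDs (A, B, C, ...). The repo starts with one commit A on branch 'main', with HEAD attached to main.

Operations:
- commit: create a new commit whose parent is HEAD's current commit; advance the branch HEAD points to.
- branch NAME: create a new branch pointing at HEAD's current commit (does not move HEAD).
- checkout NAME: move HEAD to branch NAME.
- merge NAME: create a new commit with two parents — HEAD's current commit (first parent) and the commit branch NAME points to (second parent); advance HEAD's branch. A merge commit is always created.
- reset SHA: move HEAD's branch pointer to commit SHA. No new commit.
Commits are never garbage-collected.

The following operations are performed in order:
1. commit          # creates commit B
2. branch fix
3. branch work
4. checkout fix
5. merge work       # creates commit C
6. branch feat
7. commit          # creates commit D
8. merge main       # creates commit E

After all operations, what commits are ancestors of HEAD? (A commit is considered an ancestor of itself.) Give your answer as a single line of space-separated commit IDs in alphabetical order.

After op 1 (commit): HEAD=main@B [main=B]
After op 2 (branch): HEAD=main@B [fix=B main=B]
After op 3 (branch): HEAD=main@B [fix=B main=B work=B]
After op 4 (checkout): HEAD=fix@B [fix=B main=B work=B]
After op 5 (merge): HEAD=fix@C [fix=C main=B work=B]
After op 6 (branch): HEAD=fix@C [feat=C fix=C main=B work=B]
After op 7 (commit): HEAD=fix@D [feat=C fix=D main=B work=B]
After op 8 (merge): HEAD=fix@E [feat=C fix=E main=B work=B]

Answer: A B C D E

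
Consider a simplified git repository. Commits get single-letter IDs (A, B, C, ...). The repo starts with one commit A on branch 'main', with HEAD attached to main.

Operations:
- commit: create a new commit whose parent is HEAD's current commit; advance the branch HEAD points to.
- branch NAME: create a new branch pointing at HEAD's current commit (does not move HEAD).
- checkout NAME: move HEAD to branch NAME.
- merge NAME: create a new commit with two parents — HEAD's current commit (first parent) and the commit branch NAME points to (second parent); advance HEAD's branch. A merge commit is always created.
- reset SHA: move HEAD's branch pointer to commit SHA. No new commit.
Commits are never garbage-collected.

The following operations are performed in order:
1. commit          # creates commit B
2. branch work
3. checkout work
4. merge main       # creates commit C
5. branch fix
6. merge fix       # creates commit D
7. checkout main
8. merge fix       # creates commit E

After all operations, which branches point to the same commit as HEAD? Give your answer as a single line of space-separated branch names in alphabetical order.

After op 1 (commit): HEAD=main@B [main=B]
After op 2 (branch): HEAD=main@B [main=B work=B]
After op 3 (checkout): HEAD=work@B [main=B work=B]
After op 4 (merge): HEAD=work@C [main=B work=C]
After op 5 (branch): HEAD=work@C [fix=C main=B work=C]
After op 6 (merge): HEAD=work@D [fix=C main=B work=D]
After op 7 (checkout): HEAD=main@B [fix=C main=B work=D]
After op 8 (merge): HEAD=main@E [fix=C main=E work=D]

Answer: main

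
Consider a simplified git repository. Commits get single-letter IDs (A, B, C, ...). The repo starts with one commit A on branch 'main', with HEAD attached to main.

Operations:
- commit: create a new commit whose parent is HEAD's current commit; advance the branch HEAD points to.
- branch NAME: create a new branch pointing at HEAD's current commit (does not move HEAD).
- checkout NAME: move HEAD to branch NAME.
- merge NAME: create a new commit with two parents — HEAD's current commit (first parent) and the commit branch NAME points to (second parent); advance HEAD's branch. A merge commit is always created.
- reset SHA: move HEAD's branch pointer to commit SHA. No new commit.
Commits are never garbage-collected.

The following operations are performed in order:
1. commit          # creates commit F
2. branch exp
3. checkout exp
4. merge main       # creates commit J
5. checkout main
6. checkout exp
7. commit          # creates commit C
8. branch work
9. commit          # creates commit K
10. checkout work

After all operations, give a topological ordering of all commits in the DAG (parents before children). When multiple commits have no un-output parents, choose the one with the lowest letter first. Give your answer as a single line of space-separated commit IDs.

After op 1 (commit): HEAD=main@F [main=F]
After op 2 (branch): HEAD=main@F [exp=F main=F]
After op 3 (checkout): HEAD=exp@F [exp=F main=F]
After op 4 (merge): HEAD=exp@J [exp=J main=F]
After op 5 (checkout): HEAD=main@F [exp=J main=F]
After op 6 (checkout): HEAD=exp@J [exp=J main=F]
After op 7 (commit): HEAD=exp@C [exp=C main=F]
After op 8 (branch): HEAD=exp@C [exp=C main=F work=C]
After op 9 (commit): HEAD=exp@K [exp=K main=F work=C]
After op 10 (checkout): HEAD=work@C [exp=K main=F work=C]
commit A: parents=[]
commit C: parents=['J']
commit F: parents=['A']
commit J: parents=['F', 'F']
commit K: parents=['C']

Answer: A F J C K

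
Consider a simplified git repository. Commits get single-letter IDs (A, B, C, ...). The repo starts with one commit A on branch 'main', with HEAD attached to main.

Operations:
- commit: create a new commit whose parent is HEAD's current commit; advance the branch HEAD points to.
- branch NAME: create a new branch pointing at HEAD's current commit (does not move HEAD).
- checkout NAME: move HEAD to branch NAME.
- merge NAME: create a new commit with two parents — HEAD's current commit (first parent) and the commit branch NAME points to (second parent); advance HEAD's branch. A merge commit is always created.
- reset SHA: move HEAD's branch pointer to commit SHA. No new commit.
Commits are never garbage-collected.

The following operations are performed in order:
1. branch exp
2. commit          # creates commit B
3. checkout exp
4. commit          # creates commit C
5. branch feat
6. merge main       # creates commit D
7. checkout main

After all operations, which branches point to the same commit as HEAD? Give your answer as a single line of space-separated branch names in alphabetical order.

Answer: main

Derivation:
After op 1 (branch): HEAD=main@A [exp=A main=A]
After op 2 (commit): HEAD=main@B [exp=A main=B]
After op 3 (checkout): HEAD=exp@A [exp=A main=B]
After op 4 (commit): HEAD=exp@C [exp=C main=B]
After op 5 (branch): HEAD=exp@C [exp=C feat=C main=B]
After op 6 (merge): HEAD=exp@D [exp=D feat=C main=B]
After op 7 (checkout): HEAD=main@B [exp=D feat=C main=B]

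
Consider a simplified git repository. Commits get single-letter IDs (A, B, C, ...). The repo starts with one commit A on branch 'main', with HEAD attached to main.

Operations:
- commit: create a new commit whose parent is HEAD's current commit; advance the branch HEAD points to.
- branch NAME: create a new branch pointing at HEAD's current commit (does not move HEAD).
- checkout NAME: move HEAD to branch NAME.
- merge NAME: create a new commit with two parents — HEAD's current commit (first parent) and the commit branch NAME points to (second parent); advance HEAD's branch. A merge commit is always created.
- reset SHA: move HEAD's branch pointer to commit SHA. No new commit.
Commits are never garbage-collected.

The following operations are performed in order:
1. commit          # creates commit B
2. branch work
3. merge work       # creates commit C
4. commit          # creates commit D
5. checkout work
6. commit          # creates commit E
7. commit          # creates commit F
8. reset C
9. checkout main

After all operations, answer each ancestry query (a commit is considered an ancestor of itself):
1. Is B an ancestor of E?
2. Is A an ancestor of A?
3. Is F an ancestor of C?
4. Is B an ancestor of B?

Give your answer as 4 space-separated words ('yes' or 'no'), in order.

Answer: yes yes no yes

Derivation:
After op 1 (commit): HEAD=main@B [main=B]
After op 2 (branch): HEAD=main@B [main=B work=B]
After op 3 (merge): HEAD=main@C [main=C work=B]
After op 4 (commit): HEAD=main@D [main=D work=B]
After op 5 (checkout): HEAD=work@B [main=D work=B]
After op 6 (commit): HEAD=work@E [main=D work=E]
After op 7 (commit): HEAD=work@F [main=D work=F]
After op 8 (reset): HEAD=work@C [main=D work=C]
After op 9 (checkout): HEAD=main@D [main=D work=C]
ancestors(E) = {A,B,E}; B in? yes
ancestors(A) = {A}; A in? yes
ancestors(C) = {A,B,C}; F in? no
ancestors(B) = {A,B}; B in? yes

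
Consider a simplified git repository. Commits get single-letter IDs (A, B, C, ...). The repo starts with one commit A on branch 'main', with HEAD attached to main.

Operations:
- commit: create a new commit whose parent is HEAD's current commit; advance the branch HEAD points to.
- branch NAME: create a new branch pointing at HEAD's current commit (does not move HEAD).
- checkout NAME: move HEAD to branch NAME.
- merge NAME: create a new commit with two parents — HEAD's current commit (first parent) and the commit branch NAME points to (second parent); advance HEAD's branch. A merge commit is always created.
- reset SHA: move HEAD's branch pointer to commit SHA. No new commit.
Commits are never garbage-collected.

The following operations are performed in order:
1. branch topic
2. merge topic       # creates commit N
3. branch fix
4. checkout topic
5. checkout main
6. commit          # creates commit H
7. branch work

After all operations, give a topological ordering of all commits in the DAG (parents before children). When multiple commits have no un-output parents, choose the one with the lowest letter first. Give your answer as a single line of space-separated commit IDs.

After op 1 (branch): HEAD=main@A [main=A topic=A]
After op 2 (merge): HEAD=main@N [main=N topic=A]
After op 3 (branch): HEAD=main@N [fix=N main=N topic=A]
After op 4 (checkout): HEAD=topic@A [fix=N main=N topic=A]
After op 5 (checkout): HEAD=main@N [fix=N main=N topic=A]
After op 6 (commit): HEAD=main@H [fix=N main=H topic=A]
After op 7 (branch): HEAD=main@H [fix=N main=H topic=A work=H]
commit A: parents=[]
commit H: parents=['N']
commit N: parents=['A', 'A']

Answer: A N H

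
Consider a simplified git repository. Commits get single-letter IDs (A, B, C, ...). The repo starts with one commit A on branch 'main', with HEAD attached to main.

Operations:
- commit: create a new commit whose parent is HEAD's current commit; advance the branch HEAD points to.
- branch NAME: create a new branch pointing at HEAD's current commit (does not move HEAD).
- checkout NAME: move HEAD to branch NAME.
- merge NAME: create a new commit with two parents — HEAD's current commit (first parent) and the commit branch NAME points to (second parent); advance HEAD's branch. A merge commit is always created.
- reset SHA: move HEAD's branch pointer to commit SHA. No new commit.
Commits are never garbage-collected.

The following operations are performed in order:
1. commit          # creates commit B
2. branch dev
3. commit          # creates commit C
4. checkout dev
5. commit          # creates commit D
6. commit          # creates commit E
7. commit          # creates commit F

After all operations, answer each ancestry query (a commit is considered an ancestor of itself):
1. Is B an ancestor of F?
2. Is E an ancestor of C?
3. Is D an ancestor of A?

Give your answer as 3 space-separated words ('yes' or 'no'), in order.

After op 1 (commit): HEAD=main@B [main=B]
After op 2 (branch): HEAD=main@B [dev=B main=B]
After op 3 (commit): HEAD=main@C [dev=B main=C]
After op 4 (checkout): HEAD=dev@B [dev=B main=C]
After op 5 (commit): HEAD=dev@D [dev=D main=C]
After op 6 (commit): HEAD=dev@E [dev=E main=C]
After op 7 (commit): HEAD=dev@F [dev=F main=C]
ancestors(F) = {A,B,D,E,F}; B in? yes
ancestors(C) = {A,B,C}; E in? no
ancestors(A) = {A}; D in? no

Answer: yes no no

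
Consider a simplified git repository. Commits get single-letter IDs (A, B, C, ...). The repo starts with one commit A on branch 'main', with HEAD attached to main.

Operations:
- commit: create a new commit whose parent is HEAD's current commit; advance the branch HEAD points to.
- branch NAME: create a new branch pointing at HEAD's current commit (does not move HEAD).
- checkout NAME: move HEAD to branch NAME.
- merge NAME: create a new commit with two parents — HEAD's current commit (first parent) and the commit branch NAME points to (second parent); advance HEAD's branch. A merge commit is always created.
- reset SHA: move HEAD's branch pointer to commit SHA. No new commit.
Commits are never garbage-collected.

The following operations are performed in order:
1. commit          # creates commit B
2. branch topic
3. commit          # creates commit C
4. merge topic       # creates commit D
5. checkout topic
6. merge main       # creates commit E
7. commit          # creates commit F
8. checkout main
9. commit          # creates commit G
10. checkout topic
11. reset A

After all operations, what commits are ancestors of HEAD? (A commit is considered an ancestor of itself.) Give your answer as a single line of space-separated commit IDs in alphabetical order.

After op 1 (commit): HEAD=main@B [main=B]
After op 2 (branch): HEAD=main@B [main=B topic=B]
After op 3 (commit): HEAD=main@C [main=C topic=B]
After op 4 (merge): HEAD=main@D [main=D topic=B]
After op 5 (checkout): HEAD=topic@B [main=D topic=B]
After op 6 (merge): HEAD=topic@E [main=D topic=E]
After op 7 (commit): HEAD=topic@F [main=D topic=F]
After op 8 (checkout): HEAD=main@D [main=D topic=F]
After op 9 (commit): HEAD=main@G [main=G topic=F]
After op 10 (checkout): HEAD=topic@F [main=G topic=F]
After op 11 (reset): HEAD=topic@A [main=G topic=A]

Answer: A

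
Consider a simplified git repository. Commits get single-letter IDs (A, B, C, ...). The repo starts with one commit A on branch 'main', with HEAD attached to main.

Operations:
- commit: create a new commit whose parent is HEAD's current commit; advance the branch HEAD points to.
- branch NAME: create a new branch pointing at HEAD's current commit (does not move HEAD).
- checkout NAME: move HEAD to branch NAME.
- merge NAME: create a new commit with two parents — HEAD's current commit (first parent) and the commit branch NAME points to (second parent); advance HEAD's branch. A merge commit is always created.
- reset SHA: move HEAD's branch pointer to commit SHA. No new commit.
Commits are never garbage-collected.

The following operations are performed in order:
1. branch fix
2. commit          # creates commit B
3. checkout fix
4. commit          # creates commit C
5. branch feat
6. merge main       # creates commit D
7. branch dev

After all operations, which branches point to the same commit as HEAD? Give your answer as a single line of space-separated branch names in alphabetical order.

Answer: dev fix

Derivation:
After op 1 (branch): HEAD=main@A [fix=A main=A]
After op 2 (commit): HEAD=main@B [fix=A main=B]
After op 3 (checkout): HEAD=fix@A [fix=A main=B]
After op 4 (commit): HEAD=fix@C [fix=C main=B]
After op 5 (branch): HEAD=fix@C [feat=C fix=C main=B]
After op 6 (merge): HEAD=fix@D [feat=C fix=D main=B]
After op 7 (branch): HEAD=fix@D [dev=D feat=C fix=D main=B]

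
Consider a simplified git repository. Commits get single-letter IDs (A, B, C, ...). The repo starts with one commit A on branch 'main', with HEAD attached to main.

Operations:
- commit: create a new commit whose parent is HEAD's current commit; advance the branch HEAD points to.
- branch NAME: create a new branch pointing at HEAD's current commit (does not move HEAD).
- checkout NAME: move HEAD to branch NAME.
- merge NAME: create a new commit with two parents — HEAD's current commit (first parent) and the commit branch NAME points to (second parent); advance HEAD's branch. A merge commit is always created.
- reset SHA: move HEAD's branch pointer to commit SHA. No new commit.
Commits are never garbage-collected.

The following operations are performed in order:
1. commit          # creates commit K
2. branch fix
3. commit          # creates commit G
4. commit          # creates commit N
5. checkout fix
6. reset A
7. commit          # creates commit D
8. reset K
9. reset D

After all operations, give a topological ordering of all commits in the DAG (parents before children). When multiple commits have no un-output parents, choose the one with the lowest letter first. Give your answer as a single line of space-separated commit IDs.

After op 1 (commit): HEAD=main@K [main=K]
After op 2 (branch): HEAD=main@K [fix=K main=K]
After op 3 (commit): HEAD=main@G [fix=K main=G]
After op 4 (commit): HEAD=main@N [fix=K main=N]
After op 5 (checkout): HEAD=fix@K [fix=K main=N]
After op 6 (reset): HEAD=fix@A [fix=A main=N]
After op 7 (commit): HEAD=fix@D [fix=D main=N]
After op 8 (reset): HEAD=fix@K [fix=K main=N]
After op 9 (reset): HEAD=fix@D [fix=D main=N]
commit A: parents=[]
commit D: parents=['A']
commit G: parents=['K']
commit K: parents=['A']
commit N: parents=['G']

Answer: A D K G N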